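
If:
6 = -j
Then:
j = -6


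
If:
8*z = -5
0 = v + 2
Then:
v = -2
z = -5/8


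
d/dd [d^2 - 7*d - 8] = 2*d - 7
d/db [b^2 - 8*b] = 2*b - 8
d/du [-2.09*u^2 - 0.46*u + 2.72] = -4.18*u - 0.46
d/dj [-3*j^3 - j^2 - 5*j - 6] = -9*j^2 - 2*j - 5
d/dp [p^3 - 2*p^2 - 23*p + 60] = 3*p^2 - 4*p - 23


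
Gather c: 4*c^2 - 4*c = 4*c^2 - 4*c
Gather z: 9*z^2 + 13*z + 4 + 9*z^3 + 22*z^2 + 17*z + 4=9*z^3 + 31*z^2 + 30*z + 8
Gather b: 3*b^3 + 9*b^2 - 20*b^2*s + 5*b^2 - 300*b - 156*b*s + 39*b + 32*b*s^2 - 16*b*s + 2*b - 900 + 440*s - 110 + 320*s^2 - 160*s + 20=3*b^3 + b^2*(14 - 20*s) + b*(32*s^2 - 172*s - 259) + 320*s^2 + 280*s - 990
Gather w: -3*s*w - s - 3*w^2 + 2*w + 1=-s - 3*w^2 + w*(2 - 3*s) + 1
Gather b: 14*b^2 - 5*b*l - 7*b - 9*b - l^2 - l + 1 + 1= 14*b^2 + b*(-5*l - 16) - l^2 - l + 2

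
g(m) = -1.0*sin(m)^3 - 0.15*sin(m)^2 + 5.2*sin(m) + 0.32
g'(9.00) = -4.16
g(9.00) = 2.37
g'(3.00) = -5.05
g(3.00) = 1.05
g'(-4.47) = -0.50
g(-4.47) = 4.31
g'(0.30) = 4.63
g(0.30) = 1.82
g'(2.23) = -1.89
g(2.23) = 3.84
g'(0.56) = 3.55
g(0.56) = 2.89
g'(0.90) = 1.94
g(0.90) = 3.82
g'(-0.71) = 3.13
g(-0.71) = -2.86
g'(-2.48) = -3.35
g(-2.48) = -2.70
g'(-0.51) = 4.04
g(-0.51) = -2.14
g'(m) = -3.0*sin(m)^2*cos(m) - 0.3*sin(m)*cos(m) + 5.2*cos(m)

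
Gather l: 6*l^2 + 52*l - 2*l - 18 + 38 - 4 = 6*l^2 + 50*l + 16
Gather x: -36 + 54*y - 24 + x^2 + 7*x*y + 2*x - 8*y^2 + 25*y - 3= x^2 + x*(7*y + 2) - 8*y^2 + 79*y - 63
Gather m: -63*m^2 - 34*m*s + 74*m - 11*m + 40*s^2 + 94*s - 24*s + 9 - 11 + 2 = -63*m^2 + m*(63 - 34*s) + 40*s^2 + 70*s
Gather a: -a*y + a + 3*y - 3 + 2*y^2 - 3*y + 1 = a*(1 - y) + 2*y^2 - 2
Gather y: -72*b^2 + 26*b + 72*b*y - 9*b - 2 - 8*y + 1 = -72*b^2 + 17*b + y*(72*b - 8) - 1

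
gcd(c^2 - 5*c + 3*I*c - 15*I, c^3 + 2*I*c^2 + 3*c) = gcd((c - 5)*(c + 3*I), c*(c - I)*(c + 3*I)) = c + 3*I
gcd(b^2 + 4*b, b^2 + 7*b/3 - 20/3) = b + 4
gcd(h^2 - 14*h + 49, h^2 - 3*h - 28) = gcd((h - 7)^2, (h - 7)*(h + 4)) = h - 7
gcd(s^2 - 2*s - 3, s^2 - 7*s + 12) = s - 3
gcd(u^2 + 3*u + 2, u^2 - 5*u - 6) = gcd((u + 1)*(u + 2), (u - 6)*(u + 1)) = u + 1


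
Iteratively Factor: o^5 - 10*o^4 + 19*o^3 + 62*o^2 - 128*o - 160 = (o - 4)*(o^4 - 6*o^3 - 5*o^2 + 42*o + 40) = (o - 4)*(o + 1)*(o^3 - 7*o^2 + 2*o + 40) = (o - 5)*(o - 4)*(o + 1)*(o^2 - 2*o - 8) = (o - 5)*(o - 4)*(o + 1)*(o + 2)*(o - 4)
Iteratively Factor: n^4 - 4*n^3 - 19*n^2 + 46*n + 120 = (n - 5)*(n^3 + n^2 - 14*n - 24) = (n - 5)*(n + 3)*(n^2 - 2*n - 8) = (n - 5)*(n - 4)*(n + 3)*(n + 2)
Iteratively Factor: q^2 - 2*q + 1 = (q - 1)*(q - 1)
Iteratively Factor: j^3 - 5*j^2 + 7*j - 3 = (j - 1)*(j^2 - 4*j + 3) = (j - 1)^2*(j - 3)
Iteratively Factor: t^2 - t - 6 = (t - 3)*(t + 2)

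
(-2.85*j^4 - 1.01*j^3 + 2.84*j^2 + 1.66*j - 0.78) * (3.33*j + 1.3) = -9.4905*j^5 - 7.0683*j^4 + 8.1442*j^3 + 9.2198*j^2 - 0.4394*j - 1.014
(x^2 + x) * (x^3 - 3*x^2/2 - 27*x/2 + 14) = x^5 - x^4/2 - 15*x^3 + x^2/2 + 14*x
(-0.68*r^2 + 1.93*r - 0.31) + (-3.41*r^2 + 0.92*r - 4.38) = -4.09*r^2 + 2.85*r - 4.69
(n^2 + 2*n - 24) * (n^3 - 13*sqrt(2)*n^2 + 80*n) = n^5 - 13*sqrt(2)*n^4 + 2*n^4 - 26*sqrt(2)*n^3 + 56*n^3 + 160*n^2 + 312*sqrt(2)*n^2 - 1920*n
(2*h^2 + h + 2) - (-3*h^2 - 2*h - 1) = 5*h^2 + 3*h + 3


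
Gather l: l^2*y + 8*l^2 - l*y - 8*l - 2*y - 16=l^2*(y + 8) + l*(-y - 8) - 2*y - 16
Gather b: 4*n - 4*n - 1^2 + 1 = 0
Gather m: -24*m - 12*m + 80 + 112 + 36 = 228 - 36*m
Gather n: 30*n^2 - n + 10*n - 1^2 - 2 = 30*n^2 + 9*n - 3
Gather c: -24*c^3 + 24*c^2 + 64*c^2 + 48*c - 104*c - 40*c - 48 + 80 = -24*c^3 + 88*c^2 - 96*c + 32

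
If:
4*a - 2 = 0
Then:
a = 1/2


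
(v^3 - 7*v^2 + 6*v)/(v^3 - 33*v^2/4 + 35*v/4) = 4*(v^2 - 7*v + 6)/(4*v^2 - 33*v + 35)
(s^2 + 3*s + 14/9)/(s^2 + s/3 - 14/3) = (s + 2/3)/(s - 2)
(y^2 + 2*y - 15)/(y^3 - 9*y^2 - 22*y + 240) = (y - 3)/(y^2 - 14*y + 48)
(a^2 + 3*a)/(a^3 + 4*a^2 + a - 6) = a/(a^2 + a - 2)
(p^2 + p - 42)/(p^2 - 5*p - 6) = (p + 7)/(p + 1)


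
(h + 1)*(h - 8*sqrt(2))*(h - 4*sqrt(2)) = h^3 - 12*sqrt(2)*h^2 + h^2 - 12*sqrt(2)*h + 64*h + 64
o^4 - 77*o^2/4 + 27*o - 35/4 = (o - 7/2)*(o - 1)*(o - 1/2)*(o + 5)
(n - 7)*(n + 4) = n^2 - 3*n - 28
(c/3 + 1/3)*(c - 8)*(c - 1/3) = c^3/3 - 22*c^2/9 - 17*c/9 + 8/9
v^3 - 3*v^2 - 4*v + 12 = (v - 3)*(v - 2)*(v + 2)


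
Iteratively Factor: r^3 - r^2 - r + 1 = (r - 1)*(r^2 - 1) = (r - 1)^2*(r + 1)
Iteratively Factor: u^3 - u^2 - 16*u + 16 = (u + 4)*(u^2 - 5*u + 4) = (u - 1)*(u + 4)*(u - 4)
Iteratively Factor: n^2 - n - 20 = (n - 5)*(n + 4)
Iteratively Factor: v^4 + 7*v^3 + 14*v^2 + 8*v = (v + 1)*(v^3 + 6*v^2 + 8*v) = (v + 1)*(v + 2)*(v^2 + 4*v) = v*(v + 1)*(v + 2)*(v + 4)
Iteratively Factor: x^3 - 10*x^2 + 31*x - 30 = (x - 2)*(x^2 - 8*x + 15) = (x - 3)*(x - 2)*(x - 5)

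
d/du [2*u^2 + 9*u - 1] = 4*u + 9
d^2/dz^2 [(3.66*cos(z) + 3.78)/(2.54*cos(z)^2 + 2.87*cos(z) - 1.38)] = (-2.99779250363253*(1 - cos(z)^2)^2 - 0.998855875170046*cos(z)^5 - 4.75529920744598*cos(z)^3 - 3.97813231297946*cos(z)^2 + 9.32176769084035*cos(z) + 7.97927944120583)/(0.885017421602787*cos(z)^2 + 1.0*cos(z) - 0.480836236933798)^3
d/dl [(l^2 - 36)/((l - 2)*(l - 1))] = (-3*l^2 + 76*l - 108)/(l^4 - 6*l^3 + 13*l^2 - 12*l + 4)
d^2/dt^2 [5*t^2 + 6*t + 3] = 10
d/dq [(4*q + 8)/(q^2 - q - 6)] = -4/(q^2 - 6*q + 9)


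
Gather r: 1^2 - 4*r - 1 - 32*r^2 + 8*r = -32*r^2 + 4*r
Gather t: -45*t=-45*t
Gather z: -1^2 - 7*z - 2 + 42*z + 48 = 35*z + 45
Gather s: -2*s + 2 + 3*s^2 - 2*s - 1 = 3*s^2 - 4*s + 1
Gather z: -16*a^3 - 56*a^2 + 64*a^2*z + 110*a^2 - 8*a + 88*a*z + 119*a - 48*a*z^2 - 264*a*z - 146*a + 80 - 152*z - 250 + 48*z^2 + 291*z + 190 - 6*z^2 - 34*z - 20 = -16*a^3 + 54*a^2 - 35*a + z^2*(42 - 48*a) + z*(64*a^2 - 176*a + 105)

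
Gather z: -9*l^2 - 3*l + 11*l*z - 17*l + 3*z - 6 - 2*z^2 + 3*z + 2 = -9*l^2 - 20*l - 2*z^2 + z*(11*l + 6) - 4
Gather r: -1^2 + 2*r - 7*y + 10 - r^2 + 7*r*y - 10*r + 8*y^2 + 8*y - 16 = -r^2 + r*(7*y - 8) + 8*y^2 + y - 7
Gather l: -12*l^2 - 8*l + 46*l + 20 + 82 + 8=-12*l^2 + 38*l + 110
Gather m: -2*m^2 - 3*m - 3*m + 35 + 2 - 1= -2*m^2 - 6*m + 36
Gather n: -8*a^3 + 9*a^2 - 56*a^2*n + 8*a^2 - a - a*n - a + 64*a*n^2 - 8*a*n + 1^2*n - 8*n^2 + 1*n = -8*a^3 + 17*a^2 - 2*a + n^2*(64*a - 8) + n*(-56*a^2 - 9*a + 2)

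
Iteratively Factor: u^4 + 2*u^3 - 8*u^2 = (u)*(u^3 + 2*u^2 - 8*u) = u*(u + 4)*(u^2 - 2*u) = u^2*(u + 4)*(u - 2)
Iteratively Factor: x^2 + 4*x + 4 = (x + 2)*(x + 2)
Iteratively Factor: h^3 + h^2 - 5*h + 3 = (h - 1)*(h^2 + 2*h - 3) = (h - 1)^2*(h + 3)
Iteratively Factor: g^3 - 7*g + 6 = (g - 2)*(g^2 + 2*g - 3) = (g - 2)*(g - 1)*(g + 3)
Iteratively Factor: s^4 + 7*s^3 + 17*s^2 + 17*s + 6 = (s + 3)*(s^3 + 4*s^2 + 5*s + 2) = (s + 1)*(s + 3)*(s^2 + 3*s + 2) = (s + 1)^2*(s + 3)*(s + 2)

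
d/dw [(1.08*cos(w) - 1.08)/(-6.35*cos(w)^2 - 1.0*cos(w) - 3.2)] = (-6.858*cos(w)^2 + 13.716*cos(w) + 4.536)*sin(w)/(40.3225*cos(w)^4 + 12.7*cos(w)^3 + 41.64*cos(w)^2 + 6.4*cos(w) + 10.24)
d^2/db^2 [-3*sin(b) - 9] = 3*sin(b)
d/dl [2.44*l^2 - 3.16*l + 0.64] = 4.88*l - 3.16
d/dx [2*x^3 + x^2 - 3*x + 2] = 6*x^2 + 2*x - 3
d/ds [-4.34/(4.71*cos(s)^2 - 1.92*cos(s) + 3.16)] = (8.3328 - 40.8828*cos(s))*sin(s)/(4.71*cos(s)^2 - 1.92*cos(s) + 3.16)^2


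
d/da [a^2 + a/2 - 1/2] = 2*a + 1/2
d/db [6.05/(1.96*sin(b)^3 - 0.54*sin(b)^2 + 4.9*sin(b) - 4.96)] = (-35.574*sin(b)^2 + 6.534*sin(b) - 29.645)*cos(b)/(1.96*sin(b)^3 - 0.54*sin(b)^2 + 4.9*sin(b) - 4.96)^2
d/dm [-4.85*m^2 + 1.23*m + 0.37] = 1.23 - 9.7*m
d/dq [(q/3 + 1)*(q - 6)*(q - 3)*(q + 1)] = 4*q^3/3 - 5*q^2 - 10*q + 15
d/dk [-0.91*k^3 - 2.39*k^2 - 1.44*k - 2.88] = -2.73*k^2 - 4.78*k - 1.44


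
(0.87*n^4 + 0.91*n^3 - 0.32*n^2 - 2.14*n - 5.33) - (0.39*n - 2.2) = 0.87*n^4 + 0.91*n^3 - 0.32*n^2 - 2.53*n - 3.13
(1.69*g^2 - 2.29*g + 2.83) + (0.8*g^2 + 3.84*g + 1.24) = 2.49*g^2 + 1.55*g + 4.07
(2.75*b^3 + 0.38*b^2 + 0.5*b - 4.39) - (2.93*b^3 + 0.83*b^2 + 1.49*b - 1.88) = -0.18*b^3 - 0.45*b^2 - 0.99*b - 2.51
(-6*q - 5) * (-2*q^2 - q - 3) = 12*q^3 + 16*q^2 + 23*q + 15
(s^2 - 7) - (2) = s^2 - 9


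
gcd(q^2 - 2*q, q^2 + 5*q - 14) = q - 2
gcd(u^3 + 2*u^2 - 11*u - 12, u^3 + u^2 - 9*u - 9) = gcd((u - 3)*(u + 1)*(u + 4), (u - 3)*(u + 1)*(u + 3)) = u^2 - 2*u - 3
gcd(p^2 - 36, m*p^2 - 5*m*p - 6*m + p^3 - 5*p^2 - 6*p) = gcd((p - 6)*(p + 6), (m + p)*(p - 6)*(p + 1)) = p - 6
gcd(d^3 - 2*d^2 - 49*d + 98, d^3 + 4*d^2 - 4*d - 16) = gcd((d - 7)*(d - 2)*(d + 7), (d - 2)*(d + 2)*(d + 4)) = d - 2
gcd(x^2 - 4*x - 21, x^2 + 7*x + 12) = x + 3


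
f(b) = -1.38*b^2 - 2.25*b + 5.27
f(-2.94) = -0.04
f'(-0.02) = -2.19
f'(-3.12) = 6.36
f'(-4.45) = 10.03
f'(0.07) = -2.44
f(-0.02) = 5.31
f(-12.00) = -166.45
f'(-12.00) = 30.87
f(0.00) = 5.27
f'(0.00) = -2.25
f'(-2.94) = 5.86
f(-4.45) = -12.04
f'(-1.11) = 0.81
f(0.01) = 5.25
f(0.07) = 5.11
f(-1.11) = 6.07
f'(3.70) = -12.46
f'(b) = -2.76*b - 2.25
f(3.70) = -21.95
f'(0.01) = -2.28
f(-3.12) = -1.14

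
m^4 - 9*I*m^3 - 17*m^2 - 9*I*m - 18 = (m - 6*I)*(m - 3*I)*(m - I)*(m + I)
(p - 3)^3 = p^3 - 9*p^2 + 27*p - 27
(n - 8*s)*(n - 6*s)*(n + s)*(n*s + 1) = n^4*s - 13*n^3*s^2 + n^3 + 34*n^2*s^3 - 13*n^2*s + 48*n*s^4 + 34*n*s^2 + 48*s^3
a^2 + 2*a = a*(a + 2)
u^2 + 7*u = u*(u + 7)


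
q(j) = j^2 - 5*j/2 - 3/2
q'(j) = 2*j - 5/2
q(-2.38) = 10.11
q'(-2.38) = -7.26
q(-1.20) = 2.94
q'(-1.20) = -4.90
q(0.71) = -2.77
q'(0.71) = -1.08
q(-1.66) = 5.41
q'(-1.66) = -5.82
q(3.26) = 0.98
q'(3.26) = 4.02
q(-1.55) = 4.78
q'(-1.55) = -5.60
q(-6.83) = 62.22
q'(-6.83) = -16.16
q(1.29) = -3.06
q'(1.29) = 0.08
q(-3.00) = 15.00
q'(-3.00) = -8.50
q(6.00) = 19.50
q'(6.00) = 9.50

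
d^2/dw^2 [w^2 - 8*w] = 2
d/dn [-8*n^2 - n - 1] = -16*n - 1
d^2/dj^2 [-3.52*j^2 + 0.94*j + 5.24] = -7.04000000000000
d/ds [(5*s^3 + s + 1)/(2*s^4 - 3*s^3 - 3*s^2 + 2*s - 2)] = (-10*s^6 - 21*s^4 + 18*s^3 - 18*s^2 + 6*s - 4)/(4*s^8 - 12*s^7 - 3*s^6 + 26*s^5 - 11*s^4 + 16*s^2 - 8*s + 4)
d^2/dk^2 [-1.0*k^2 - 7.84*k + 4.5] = -2.00000000000000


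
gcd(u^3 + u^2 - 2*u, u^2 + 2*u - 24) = 1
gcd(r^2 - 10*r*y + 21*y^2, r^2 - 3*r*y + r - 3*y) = -r + 3*y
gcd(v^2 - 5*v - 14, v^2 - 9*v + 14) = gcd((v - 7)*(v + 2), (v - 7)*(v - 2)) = v - 7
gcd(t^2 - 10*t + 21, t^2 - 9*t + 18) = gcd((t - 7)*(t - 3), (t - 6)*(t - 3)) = t - 3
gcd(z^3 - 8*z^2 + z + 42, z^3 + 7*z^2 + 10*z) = z + 2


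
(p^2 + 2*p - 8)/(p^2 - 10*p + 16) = (p + 4)/(p - 8)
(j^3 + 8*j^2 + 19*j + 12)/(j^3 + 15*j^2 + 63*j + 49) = (j^2 + 7*j + 12)/(j^2 + 14*j + 49)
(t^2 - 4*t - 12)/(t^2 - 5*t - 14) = (t - 6)/(t - 7)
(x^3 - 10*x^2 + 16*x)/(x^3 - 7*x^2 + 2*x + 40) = x*(x^2 - 10*x + 16)/(x^3 - 7*x^2 + 2*x + 40)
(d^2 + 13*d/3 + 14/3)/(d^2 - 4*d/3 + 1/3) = (3*d^2 + 13*d + 14)/(3*d^2 - 4*d + 1)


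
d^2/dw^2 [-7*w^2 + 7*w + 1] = -14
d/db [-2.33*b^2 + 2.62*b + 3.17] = 2.62 - 4.66*b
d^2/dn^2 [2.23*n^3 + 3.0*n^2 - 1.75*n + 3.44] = 13.38*n + 6.0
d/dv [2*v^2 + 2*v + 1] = 4*v + 2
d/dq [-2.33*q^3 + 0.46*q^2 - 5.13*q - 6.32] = -6.99*q^2 + 0.92*q - 5.13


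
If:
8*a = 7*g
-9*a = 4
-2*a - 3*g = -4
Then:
No Solution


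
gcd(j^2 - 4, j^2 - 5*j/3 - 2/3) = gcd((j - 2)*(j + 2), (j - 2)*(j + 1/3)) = j - 2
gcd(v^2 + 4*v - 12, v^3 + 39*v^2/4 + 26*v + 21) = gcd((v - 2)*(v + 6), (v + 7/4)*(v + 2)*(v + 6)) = v + 6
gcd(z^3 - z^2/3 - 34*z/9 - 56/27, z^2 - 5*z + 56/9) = z - 7/3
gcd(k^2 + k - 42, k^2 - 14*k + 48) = k - 6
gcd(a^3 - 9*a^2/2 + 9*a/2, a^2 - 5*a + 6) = a - 3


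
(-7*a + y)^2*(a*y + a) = 49*a^3*y + 49*a^3 - 14*a^2*y^2 - 14*a^2*y + a*y^3 + a*y^2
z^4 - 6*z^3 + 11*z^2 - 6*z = z*(z - 3)*(z - 2)*(z - 1)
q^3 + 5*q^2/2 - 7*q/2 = q*(q - 1)*(q + 7/2)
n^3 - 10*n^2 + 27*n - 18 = (n - 6)*(n - 3)*(n - 1)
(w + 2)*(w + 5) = w^2 + 7*w + 10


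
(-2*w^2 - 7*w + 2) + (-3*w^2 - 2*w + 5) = -5*w^2 - 9*w + 7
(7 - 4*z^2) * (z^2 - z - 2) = -4*z^4 + 4*z^3 + 15*z^2 - 7*z - 14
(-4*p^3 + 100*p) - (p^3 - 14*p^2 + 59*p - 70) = -5*p^3 + 14*p^2 + 41*p + 70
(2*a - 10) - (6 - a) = 3*a - 16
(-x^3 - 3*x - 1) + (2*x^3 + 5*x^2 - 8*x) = x^3 + 5*x^2 - 11*x - 1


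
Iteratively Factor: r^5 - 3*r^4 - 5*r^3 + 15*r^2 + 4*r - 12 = (r - 3)*(r^4 - 5*r^2 + 4) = (r - 3)*(r + 1)*(r^3 - r^2 - 4*r + 4) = (r - 3)*(r - 1)*(r + 1)*(r^2 - 4) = (r - 3)*(r - 1)*(r + 1)*(r + 2)*(r - 2)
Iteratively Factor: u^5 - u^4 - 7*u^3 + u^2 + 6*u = (u)*(u^4 - u^3 - 7*u^2 + u + 6) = u*(u + 1)*(u^3 - 2*u^2 - 5*u + 6) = u*(u + 1)*(u + 2)*(u^2 - 4*u + 3) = u*(u - 3)*(u + 1)*(u + 2)*(u - 1)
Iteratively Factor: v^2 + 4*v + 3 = (v + 3)*(v + 1)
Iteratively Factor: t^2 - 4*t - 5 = (t - 5)*(t + 1)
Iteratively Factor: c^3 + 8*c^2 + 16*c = (c + 4)*(c^2 + 4*c) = (c + 4)^2*(c)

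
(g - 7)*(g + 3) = g^2 - 4*g - 21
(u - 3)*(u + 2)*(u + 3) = u^3 + 2*u^2 - 9*u - 18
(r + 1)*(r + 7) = r^2 + 8*r + 7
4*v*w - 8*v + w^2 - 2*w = (4*v + w)*(w - 2)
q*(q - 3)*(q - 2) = q^3 - 5*q^2 + 6*q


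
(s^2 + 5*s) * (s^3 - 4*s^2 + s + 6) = s^5 + s^4 - 19*s^3 + 11*s^2 + 30*s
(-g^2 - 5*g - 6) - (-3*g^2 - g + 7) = 2*g^2 - 4*g - 13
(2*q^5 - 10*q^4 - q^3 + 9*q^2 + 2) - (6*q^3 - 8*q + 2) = 2*q^5 - 10*q^4 - 7*q^3 + 9*q^2 + 8*q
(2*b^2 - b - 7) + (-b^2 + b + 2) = b^2 - 5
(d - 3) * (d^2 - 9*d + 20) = d^3 - 12*d^2 + 47*d - 60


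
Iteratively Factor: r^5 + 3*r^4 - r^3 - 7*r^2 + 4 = (r + 2)*(r^4 + r^3 - 3*r^2 - r + 2) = (r + 1)*(r + 2)*(r^3 - 3*r + 2) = (r - 1)*(r + 1)*(r + 2)*(r^2 + r - 2) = (r - 1)*(r + 1)*(r + 2)^2*(r - 1)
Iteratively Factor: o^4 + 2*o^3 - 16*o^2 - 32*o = (o + 4)*(o^3 - 2*o^2 - 8*o) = (o + 2)*(o + 4)*(o^2 - 4*o) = (o - 4)*(o + 2)*(o + 4)*(o)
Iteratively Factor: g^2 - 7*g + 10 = (g - 2)*(g - 5)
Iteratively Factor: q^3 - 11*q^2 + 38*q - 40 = (q - 4)*(q^2 - 7*q + 10) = (q - 5)*(q - 4)*(q - 2)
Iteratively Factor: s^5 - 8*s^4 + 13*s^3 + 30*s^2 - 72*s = (s)*(s^4 - 8*s^3 + 13*s^2 + 30*s - 72) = s*(s - 4)*(s^3 - 4*s^2 - 3*s + 18) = s*(s - 4)*(s - 3)*(s^2 - s - 6) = s*(s - 4)*(s - 3)^2*(s + 2)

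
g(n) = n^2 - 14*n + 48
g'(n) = 2*n - 14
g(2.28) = 21.28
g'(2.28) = -9.44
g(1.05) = 34.40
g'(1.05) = -11.90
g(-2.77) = 94.45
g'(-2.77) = -19.54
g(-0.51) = 55.40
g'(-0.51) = -15.02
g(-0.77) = 59.37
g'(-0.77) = -15.54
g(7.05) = -1.00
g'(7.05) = 0.10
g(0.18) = 45.51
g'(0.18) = -13.64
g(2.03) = 23.70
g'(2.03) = -9.94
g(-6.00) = 168.00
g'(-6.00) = -26.00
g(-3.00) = 99.00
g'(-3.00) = -20.00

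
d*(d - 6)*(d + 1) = d^3 - 5*d^2 - 6*d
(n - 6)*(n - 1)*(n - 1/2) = n^3 - 15*n^2/2 + 19*n/2 - 3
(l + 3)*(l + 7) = l^2 + 10*l + 21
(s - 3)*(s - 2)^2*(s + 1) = s^4 - 6*s^3 + 9*s^2 + 4*s - 12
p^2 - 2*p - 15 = (p - 5)*(p + 3)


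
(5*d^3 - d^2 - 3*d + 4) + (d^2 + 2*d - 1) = 5*d^3 - d + 3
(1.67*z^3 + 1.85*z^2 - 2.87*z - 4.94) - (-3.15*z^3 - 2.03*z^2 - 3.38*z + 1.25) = 4.82*z^3 + 3.88*z^2 + 0.51*z - 6.19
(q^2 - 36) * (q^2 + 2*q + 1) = q^4 + 2*q^3 - 35*q^2 - 72*q - 36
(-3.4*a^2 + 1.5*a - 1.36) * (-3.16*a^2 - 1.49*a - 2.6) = 10.744*a^4 + 0.326*a^3 + 10.9026*a^2 - 1.8736*a + 3.536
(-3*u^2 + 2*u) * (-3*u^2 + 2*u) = 9*u^4 - 12*u^3 + 4*u^2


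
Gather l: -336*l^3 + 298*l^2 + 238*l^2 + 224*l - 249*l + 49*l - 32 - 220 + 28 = -336*l^3 + 536*l^2 + 24*l - 224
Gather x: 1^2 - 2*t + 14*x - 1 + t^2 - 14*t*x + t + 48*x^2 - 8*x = t^2 - t + 48*x^2 + x*(6 - 14*t)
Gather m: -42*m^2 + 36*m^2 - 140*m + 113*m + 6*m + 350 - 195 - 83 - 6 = -6*m^2 - 21*m + 66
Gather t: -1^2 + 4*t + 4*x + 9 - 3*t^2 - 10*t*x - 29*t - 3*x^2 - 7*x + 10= -3*t^2 + t*(-10*x - 25) - 3*x^2 - 3*x + 18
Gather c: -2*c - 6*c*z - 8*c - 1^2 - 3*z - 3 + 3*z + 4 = c*(-6*z - 10)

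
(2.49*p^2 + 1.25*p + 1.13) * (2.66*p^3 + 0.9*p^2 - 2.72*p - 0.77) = 6.6234*p^5 + 5.566*p^4 - 2.642*p^3 - 4.3003*p^2 - 4.0361*p - 0.8701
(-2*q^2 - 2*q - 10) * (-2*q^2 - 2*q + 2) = 4*q^4 + 8*q^3 + 20*q^2 + 16*q - 20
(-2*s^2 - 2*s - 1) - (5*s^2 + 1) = -7*s^2 - 2*s - 2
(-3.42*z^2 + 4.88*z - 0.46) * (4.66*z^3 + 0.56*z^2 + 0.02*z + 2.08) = -15.9372*z^5 + 20.8256*z^4 + 0.5208*z^3 - 7.2736*z^2 + 10.1412*z - 0.9568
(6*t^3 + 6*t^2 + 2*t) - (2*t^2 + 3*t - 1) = 6*t^3 + 4*t^2 - t + 1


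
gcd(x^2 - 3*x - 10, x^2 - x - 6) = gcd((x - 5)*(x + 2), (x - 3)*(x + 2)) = x + 2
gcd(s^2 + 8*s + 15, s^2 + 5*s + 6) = s + 3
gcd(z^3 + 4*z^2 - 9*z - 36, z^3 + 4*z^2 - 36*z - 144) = z + 4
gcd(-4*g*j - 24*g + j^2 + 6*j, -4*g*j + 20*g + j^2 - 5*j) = 4*g - j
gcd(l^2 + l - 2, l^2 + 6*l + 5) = 1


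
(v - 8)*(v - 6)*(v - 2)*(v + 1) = v^4 - 15*v^3 + 60*v^2 - 20*v - 96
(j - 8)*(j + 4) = j^2 - 4*j - 32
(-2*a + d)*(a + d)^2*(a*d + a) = -2*a^4*d - 2*a^4 - 3*a^3*d^2 - 3*a^3*d + a*d^4 + a*d^3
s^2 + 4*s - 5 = (s - 1)*(s + 5)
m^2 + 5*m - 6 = (m - 1)*(m + 6)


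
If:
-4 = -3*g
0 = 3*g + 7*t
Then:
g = 4/3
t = -4/7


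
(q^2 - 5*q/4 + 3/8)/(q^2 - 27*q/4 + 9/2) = (q - 1/2)/(q - 6)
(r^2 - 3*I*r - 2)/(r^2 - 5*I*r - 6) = (r - I)/(r - 3*I)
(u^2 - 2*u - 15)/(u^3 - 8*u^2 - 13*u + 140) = (u + 3)/(u^2 - 3*u - 28)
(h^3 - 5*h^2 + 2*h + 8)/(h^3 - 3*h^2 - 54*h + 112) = (h^2 - 3*h - 4)/(h^2 - h - 56)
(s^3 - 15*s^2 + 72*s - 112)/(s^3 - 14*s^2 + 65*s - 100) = (s^2 - 11*s + 28)/(s^2 - 10*s + 25)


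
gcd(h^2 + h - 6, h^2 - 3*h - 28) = 1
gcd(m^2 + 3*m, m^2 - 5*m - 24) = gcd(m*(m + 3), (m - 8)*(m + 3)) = m + 3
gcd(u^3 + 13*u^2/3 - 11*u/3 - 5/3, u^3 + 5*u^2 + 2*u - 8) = u - 1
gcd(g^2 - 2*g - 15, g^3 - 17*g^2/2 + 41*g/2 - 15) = g - 5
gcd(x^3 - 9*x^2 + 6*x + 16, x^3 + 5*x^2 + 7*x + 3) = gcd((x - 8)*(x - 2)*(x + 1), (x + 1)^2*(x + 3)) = x + 1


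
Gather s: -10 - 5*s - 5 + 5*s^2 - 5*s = 5*s^2 - 10*s - 15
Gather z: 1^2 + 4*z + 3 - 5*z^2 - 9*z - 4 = -5*z^2 - 5*z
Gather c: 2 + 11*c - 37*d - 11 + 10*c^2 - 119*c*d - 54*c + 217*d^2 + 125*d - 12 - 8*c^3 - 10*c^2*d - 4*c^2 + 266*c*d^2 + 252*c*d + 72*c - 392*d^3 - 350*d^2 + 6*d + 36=-8*c^3 + c^2*(6 - 10*d) + c*(266*d^2 + 133*d + 29) - 392*d^3 - 133*d^2 + 94*d + 15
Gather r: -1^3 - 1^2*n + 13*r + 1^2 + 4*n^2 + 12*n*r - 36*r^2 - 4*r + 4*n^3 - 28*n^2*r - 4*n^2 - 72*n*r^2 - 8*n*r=4*n^3 - n + r^2*(-72*n - 36) + r*(-28*n^2 + 4*n + 9)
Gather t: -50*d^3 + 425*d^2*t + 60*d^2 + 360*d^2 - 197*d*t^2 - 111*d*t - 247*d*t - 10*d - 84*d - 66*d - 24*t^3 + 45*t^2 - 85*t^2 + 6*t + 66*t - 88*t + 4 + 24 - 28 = -50*d^3 + 420*d^2 - 160*d - 24*t^3 + t^2*(-197*d - 40) + t*(425*d^2 - 358*d - 16)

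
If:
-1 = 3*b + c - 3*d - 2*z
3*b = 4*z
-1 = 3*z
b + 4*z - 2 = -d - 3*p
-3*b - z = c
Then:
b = -4/9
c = 5/3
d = 2/3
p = 28/27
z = -1/3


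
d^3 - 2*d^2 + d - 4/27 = (d - 4/3)*(d - 1/3)^2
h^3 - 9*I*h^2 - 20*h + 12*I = (h - 6*I)*(h - 2*I)*(h - I)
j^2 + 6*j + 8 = (j + 2)*(j + 4)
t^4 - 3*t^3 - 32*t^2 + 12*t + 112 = (t - 7)*(t - 2)*(t + 2)*(t + 4)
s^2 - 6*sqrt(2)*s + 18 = (s - 3*sqrt(2))^2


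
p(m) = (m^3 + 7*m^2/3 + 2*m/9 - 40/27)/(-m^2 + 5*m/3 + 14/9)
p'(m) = (2*m - 5/3)*(m^3 + 7*m^2/3 + 2*m/9 - 40/27)/(-m^2 + 5*m/3 + 14/9)^2 + (3*m^2 + 14*m/3 + 2/9)/(-m^2 + 5*m/3 + 14/9) = 3*(-27*m^4 + 90*m^3 + 237*m^2 + 116*m + 76)/(81*m^4 - 270*m^3 - 27*m^2 + 420*m + 196)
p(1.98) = 16.97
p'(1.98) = 64.31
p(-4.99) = 2.17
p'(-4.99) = -0.83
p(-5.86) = 2.91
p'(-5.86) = -0.87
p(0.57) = -0.19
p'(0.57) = 1.81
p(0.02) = -0.93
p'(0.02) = 1.15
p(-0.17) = -1.17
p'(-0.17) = 1.50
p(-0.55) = -3.16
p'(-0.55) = 21.75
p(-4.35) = 1.65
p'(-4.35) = -0.80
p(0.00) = -0.95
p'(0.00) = 1.16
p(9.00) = -14.25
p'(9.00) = -0.81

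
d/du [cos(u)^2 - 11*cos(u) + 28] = (11 - 2*cos(u))*sin(u)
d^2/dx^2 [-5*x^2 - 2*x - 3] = -10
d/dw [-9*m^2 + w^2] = 2*w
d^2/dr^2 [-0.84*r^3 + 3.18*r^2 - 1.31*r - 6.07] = 6.36 - 5.04*r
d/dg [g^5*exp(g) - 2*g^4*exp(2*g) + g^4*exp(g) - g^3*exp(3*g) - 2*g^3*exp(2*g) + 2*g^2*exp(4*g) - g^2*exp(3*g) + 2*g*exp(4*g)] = (g^5 - 4*g^4*exp(g) + 6*g^4 - 3*g^3*exp(2*g) - 12*g^3*exp(g) + 4*g^3 + 8*g^2*exp(3*g) - 6*g^2*exp(2*g) - 6*g^2*exp(g) + 12*g*exp(3*g) - 2*g*exp(2*g) + 2*exp(3*g))*exp(g)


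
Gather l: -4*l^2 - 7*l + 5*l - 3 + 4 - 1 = -4*l^2 - 2*l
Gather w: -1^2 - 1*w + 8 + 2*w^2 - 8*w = 2*w^2 - 9*w + 7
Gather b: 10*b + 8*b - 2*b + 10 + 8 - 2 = 16*b + 16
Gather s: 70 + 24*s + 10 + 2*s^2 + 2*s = 2*s^2 + 26*s + 80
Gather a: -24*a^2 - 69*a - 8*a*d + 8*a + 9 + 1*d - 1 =-24*a^2 + a*(-8*d - 61) + d + 8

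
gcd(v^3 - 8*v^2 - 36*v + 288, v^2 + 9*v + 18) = v + 6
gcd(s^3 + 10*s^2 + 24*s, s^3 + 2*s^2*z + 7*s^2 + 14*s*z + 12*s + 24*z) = s + 4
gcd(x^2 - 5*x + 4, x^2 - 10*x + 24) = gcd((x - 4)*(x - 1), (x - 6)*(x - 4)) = x - 4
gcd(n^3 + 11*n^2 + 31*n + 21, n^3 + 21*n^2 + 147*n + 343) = n + 7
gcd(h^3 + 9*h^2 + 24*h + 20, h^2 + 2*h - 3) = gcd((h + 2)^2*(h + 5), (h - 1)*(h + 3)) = 1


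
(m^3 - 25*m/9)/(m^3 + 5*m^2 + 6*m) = (m^2 - 25/9)/(m^2 + 5*m + 6)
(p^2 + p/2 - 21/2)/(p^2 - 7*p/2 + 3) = (2*p^2 + p - 21)/(2*p^2 - 7*p + 6)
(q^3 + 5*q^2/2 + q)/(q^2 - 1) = q*(2*q^2 + 5*q + 2)/(2*(q^2 - 1))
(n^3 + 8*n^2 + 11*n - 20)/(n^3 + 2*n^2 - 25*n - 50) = (n^2 + 3*n - 4)/(n^2 - 3*n - 10)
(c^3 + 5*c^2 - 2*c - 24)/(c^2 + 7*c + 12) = c - 2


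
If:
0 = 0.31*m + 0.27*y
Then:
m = -0.870967741935484*y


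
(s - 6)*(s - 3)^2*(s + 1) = s^4 - 11*s^3 + 33*s^2 - 9*s - 54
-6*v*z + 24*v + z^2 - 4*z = (-6*v + z)*(z - 4)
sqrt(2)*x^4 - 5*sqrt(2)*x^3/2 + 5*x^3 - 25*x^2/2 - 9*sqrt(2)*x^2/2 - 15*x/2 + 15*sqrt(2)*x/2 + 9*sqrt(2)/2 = (x - 3)*(x - sqrt(2)/2)*(x + 3*sqrt(2))*(sqrt(2)*x + sqrt(2)/2)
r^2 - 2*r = r*(r - 2)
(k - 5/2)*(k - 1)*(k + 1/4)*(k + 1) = k^4 - 9*k^3/4 - 13*k^2/8 + 9*k/4 + 5/8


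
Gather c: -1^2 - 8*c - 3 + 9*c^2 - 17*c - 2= 9*c^2 - 25*c - 6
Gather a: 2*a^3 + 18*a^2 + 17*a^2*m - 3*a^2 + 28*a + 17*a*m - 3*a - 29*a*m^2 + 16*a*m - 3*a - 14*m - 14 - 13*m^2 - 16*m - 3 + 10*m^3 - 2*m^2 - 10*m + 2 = 2*a^3 + a^2*(17*m + 15) + a*(-29*m^2 + 33*m + 22) + 10*m^3 - 15*m^2 - 40*m - 15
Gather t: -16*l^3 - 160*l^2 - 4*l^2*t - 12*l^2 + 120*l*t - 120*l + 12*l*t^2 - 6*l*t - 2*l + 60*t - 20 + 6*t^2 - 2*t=-16*l^3 - 172*l^2 - 122*l + t^2*(12*l + 6) + t*(-4*l^2 + 114*l + 58) - 20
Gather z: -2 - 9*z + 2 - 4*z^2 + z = -4*z^2 - 8*z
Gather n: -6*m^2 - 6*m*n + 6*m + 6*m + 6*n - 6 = -6*m^2 + 12*m + n*(6 - 6*m) - 6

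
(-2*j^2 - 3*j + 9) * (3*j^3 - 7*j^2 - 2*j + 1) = -6*j^5 + 5*j^4 + 52*j^3 - 59*j^2 - 21*j + 9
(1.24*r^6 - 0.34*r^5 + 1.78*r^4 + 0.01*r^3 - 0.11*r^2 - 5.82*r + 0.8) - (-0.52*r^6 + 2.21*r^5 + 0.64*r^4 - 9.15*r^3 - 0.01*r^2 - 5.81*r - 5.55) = 1.76*r^6 - 2.55*r^5 + 1.14*r^4 + 9.16*r^3 - 0.1*r^2 - 0.0100000000000007*r + 6.35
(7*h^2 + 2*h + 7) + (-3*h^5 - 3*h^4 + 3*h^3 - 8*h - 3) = -3*h^5 - 3*h^4 + 3*h^3 + 7*h^2 - 6*h + 4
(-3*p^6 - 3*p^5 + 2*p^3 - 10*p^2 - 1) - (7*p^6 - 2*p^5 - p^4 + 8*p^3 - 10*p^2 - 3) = -10*p^6 - p^5 + p^4 - 6*p^3 + 2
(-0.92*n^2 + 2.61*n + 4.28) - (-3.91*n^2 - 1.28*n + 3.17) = 2.99*n^2 + 3.89*n + 1.11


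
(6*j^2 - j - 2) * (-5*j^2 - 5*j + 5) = -30*j^4 - 25*j^3 + 45*j^2 + 5*j - 10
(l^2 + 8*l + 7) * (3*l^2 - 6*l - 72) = 3*l^4 + 18*l^3 - 99*l^2 - 618*l - 504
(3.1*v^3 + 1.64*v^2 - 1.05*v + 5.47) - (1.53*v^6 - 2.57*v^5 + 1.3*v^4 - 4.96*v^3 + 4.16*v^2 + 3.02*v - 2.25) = -1.53*v^6 + 2.57*v^5 - 1.3*v^4 + 8.06*v^3 - 2.52*v^2 - 4.07*v + 7.72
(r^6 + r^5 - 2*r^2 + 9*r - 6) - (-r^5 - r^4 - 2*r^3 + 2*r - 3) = r^6 + 2*r^5 + r^4 + 2*r^3 - 2*r^2 + 7*r - 3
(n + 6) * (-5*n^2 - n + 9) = -5*n^3 - 31*n^2 + 3*n + 54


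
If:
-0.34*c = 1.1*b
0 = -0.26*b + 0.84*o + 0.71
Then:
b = 3.23076923076923*o + 2.73076923076923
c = -10.4524886877828*o - 8.83484162895928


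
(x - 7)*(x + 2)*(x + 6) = x^3 + x^2 - 44*x - 84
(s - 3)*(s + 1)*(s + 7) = s^3 + 5*s^2 - 17*s - 21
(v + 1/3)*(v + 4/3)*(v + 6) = v^3 + 23*v^2/3 + 94*v/9 + 8/3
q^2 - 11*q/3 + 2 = (q - 3)*(q - 2/3)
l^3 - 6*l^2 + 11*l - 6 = (l - 3)*(l - 2)*(l - 1)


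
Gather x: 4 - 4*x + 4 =8 - 4*x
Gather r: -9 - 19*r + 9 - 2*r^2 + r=-2*r^2 - 18*r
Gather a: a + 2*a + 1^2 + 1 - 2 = 3*a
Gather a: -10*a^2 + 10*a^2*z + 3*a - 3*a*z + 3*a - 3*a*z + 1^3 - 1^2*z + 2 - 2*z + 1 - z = a^2*(10*z - 10) + a*(6 - 6*z) - 4*z + 4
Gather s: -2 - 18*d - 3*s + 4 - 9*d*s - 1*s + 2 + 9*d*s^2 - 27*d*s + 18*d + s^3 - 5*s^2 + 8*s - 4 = s^3 + s^2*(9*d - 5) + s*(4 - 36*d)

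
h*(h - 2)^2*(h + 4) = h^4 - 12*h^2 + 16*h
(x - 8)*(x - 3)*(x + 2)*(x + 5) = x^4 - 4*x^3 - 43*x^2 + 58*x + 240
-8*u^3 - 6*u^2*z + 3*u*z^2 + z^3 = (-2*u + z)*(u + z)*(4*u + z)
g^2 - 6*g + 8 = (g - 4)*(g - 2)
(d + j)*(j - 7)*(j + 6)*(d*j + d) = d^2*j^3 - 43*d^2*j - 42*d^2 + d*j^4 - 43*d*j^2 - 42*d*j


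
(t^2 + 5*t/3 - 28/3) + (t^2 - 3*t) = 2*t^2 - 4*t/3 - 28/3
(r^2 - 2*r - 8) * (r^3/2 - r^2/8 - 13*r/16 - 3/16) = r^5/2 - 9*r^4/8 - 73*r^3/16 + 39*r^2/16 + 55*r/8 + 3/2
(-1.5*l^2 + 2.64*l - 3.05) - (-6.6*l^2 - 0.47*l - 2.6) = 5.1*l^2 + 3.11*l - 0.45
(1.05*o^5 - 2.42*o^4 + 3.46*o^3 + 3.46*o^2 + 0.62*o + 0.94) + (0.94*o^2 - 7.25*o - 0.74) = 1.05*o^5 - 2.42*o^4 + 3.46*o^3 + 4.4*o^2 - 6.63*o + 0.2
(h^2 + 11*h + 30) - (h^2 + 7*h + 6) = 4*h + 24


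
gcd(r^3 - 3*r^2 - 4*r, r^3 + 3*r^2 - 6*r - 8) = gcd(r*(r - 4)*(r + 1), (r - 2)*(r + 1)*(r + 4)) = r + 1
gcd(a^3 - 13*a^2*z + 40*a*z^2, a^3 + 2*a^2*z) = a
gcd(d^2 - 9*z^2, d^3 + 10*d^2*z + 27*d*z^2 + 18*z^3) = d + 3*z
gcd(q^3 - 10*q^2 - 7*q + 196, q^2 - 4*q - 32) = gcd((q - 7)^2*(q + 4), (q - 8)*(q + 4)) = q + 4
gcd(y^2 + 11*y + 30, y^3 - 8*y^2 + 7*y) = 1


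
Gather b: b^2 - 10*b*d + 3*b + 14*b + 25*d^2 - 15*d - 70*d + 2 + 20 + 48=b^2 + b*(17 - 10*d) + 25*d^2 - 85*d + 70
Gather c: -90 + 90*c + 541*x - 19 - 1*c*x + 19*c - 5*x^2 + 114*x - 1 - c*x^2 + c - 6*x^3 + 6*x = c*(-x^2 - x + 110) - 6*x^3 - 5*x^2 + 661*x - 110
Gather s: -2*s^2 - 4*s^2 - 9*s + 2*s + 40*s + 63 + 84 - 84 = -6*s^2 + 33*s + 63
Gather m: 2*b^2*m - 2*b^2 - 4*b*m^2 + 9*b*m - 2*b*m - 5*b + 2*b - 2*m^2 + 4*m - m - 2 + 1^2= -2*b^2 - 3*b + m^2*(-4*b - 2) + m*(2*b^2 + 7*b + 3) - 1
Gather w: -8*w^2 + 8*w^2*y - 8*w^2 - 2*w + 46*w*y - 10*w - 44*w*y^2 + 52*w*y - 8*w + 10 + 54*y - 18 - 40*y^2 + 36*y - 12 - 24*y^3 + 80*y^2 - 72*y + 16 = w^2*(8*y - 16) + w*(-44*y^2 + 98*y - 20) - 24*y^3 + 40*y^2 + 18*y - 4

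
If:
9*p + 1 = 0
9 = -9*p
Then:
No Solution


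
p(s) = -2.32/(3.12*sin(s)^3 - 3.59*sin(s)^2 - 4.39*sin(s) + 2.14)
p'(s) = -2.32*(-9.36*sin(s)^2*cos(s) + 7.18*sin(s)*cos(s) + 4.39*cos(s))/(3.12*sin(s)^3 - 3.59*sin(s)^2 - 4.39*sin(s) + 2.14)^2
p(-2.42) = -0.90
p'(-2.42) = -1.17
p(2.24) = 1.16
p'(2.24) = 1.52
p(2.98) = -1.71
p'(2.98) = 6.63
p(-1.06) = -1.99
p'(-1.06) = 7.50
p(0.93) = 1.12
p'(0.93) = -1.33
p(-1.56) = 12.94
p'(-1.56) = 9.47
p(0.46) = 9.53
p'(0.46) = -201.01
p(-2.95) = -0.82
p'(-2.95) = 0.77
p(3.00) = -1.59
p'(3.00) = 5.64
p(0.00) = -1.08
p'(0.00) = -2.22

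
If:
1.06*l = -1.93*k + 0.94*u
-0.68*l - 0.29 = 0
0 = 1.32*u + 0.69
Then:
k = -0.02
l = -0.43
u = -0.52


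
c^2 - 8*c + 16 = (c - 4)^2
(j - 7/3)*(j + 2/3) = j^2 - 5*j/3 - 14/9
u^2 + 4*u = u*(u + 4)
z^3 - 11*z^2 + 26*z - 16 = (z - 8)*(z - 2)*(z - 1)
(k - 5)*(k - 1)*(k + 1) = k^3 - 5*k^2 - k + 5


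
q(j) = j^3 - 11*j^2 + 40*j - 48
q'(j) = 3*j^2 - 22*j + 40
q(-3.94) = -437.52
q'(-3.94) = 173.25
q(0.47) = -31.53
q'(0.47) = 30.32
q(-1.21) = -114.28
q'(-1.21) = 71.01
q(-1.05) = -103.29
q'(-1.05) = 66.41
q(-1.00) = -100.00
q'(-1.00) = 65.00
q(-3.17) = -317.19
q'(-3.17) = 139.89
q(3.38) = 0.15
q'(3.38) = -0.09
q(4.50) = 0.38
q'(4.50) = 1.75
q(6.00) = 12.00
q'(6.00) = 16.00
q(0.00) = -48.00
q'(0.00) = 40.00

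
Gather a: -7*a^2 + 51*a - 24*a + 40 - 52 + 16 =-7*a^2 + 27*a + 4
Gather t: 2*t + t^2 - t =t^2 + t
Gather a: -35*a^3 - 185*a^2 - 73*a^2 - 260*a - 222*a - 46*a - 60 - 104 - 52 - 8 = -35*a^3 - 258*a^2 - 528*a - 224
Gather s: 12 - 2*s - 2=10 - 2*s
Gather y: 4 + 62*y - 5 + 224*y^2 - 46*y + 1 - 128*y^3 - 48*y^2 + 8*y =-128*y^3 + 176*y^2 + 24*y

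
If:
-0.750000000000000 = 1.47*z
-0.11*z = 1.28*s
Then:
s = 0.04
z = -0.51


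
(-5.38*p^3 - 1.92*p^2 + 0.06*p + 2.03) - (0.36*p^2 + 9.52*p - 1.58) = -5.38*p^3 - 2.28*p^2 - 9.46*p + 3.61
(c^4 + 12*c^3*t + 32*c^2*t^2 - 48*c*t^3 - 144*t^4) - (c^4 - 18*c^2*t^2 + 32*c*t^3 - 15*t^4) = 12*c^3*t + 50*c^2*t^2 - 80*c*t^3 - 129*t^4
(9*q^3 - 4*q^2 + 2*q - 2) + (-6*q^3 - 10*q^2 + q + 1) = 3*q^3 - 14*q^2 + 3*q - 1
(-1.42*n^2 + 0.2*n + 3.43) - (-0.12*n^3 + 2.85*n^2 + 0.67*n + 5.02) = 0.12*n^3 - 4.27*n^2 - 0.47*n - 1.59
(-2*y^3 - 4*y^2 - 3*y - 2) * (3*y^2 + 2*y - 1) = -6*y^5 - 16*y^4 - 15*y^3 - 8*y^2 - y + 2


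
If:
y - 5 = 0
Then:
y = 5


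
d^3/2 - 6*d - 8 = (d/2 + 1)*(d - 4)*(d + 2)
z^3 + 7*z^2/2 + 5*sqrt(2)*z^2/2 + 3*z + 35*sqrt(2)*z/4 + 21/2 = (z + 7/2)*(z + sqrt(2))*(z + 3*sqrt(2)/2)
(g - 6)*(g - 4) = g^2 - 10*g + 24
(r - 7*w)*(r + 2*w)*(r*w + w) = r^3*w - 5*r^2*w^2 + r^2*w - 14*r*w^3 - 5*r*w^2 - 14*w^3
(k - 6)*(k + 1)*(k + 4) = k^3 - k^2 - 26*k - 24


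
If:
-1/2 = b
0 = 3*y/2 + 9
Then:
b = -1/2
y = -6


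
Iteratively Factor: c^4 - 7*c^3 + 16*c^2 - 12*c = (c)*(c^3 - 7*c^2 + 16*c - 12) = c*(c - 2)*(c^2 - 5*c + 6) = c*(c - 2)^2*(c - 3)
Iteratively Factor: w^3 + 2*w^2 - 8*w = (w - 2)*(w^2 + 4*w) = w*(w - 2)*(w + 4)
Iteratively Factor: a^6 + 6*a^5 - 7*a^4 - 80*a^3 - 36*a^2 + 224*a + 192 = (a - 3)*(a^5 + 9*a^4 + 20*a^3 - 20*a^2 - 96*a - 64) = (a - 3)*(a + 2)*(a^4 + 7*a^3 + 6*a^2 - 32*a - 32) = (a - 3)*(a + 1)*(a + 2)*(a^3 + 6*a^2 - 32) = (a - 3)*(a + 1)*(a + 2)*(a + 4)*(a^2 + 2*a - 8) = (a - 3)*(a + 1)*(a + 2)*(a + 4)^2*(a - 2)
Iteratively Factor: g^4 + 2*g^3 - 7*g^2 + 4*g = (g - 1)*(g^3 + 3*g^2 - 4*g) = g*(g - 1)*(g^2 + 3*g - 4) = g*(g - 1)*(g + 4)*(g - 1)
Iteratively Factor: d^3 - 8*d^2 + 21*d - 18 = (d - 2)*(d^2 - 6*d + 9) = (d - 3)*(d - 2)*(d - 3)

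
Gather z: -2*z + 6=6 - 2*z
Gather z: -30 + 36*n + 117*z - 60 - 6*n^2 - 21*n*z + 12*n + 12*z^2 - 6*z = -6*n^2 + 48*n + 12*z^2 + z*(111 - 21*n) - 90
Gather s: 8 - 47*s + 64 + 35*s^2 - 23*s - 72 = 35*s^2 - 70*s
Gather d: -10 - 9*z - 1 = -9*z - 11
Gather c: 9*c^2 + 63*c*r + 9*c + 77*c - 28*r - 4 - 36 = 9*c^2 + c*(63*r + 86) - 28*r - 40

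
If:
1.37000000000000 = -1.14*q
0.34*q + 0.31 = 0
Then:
No Solution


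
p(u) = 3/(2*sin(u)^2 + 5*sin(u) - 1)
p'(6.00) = -2.23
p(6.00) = -1.34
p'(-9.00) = 1.24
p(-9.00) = -1.10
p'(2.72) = 9.53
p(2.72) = 2.17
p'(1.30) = -0.22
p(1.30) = 0.53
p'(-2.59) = 0.79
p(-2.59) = -0.98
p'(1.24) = -0.28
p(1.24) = 0.54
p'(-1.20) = -0.09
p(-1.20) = -0.76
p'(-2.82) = 1.88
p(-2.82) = -1.26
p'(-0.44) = -1.17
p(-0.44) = -1.08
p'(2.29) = 1.04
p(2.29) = 0.77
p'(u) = 3*(-4*sin(u)*cos(u) - 5*cos(u))/(2*sin(u)^2 + 5*sin(u) - 1)^2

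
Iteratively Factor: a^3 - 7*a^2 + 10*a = (a - 5)*(a^2 - 2*a) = a*(a - 5)*(a - 2)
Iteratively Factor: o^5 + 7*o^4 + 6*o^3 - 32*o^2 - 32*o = (o + 1)*(o^4 + 6*o^3 - 32*o) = (o + 1)*(o + 4)*(o^3 + 2*o^2 - 8*o) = (o - 2)*(o + 1)*(o + 4)*(o^2 + 4*o) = (o - 2)*(o + 1)*(o + 4)^2*(o)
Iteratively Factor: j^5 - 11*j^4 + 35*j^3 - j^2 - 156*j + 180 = (j - 2)*(j^4 - 9*j^3 + 17*j^2 + 33*j - 90) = (j - 3)*(j - 2)*(j^3 - 6*j^2 - j + 30) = (j - 5)*(j - 3)*(j - 2)*(j^2 - j - 6) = (j - 5)*(j - 3)*(j - 2)*(j + 2)*(j - 3)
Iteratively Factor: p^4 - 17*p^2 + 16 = (p - 4)*(p^3 + 4*p^2 - p - 4) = (p - 4)*(p + 1)*(p^2 + 3*p - 4) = (p - 4)*(p - 1)*(p + 1)*(p + 4)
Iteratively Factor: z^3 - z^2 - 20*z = (z - 5)*(z^2 + 4*z) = z*(z - 5)*(z + 4)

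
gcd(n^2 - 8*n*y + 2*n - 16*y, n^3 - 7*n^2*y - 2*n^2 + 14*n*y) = 1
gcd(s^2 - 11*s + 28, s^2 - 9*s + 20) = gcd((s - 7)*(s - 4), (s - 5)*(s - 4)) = s - 4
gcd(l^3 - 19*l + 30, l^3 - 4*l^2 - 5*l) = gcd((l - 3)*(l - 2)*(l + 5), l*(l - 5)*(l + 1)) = 1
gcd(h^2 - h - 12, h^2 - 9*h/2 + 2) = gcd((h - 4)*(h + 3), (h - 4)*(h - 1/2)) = h - 4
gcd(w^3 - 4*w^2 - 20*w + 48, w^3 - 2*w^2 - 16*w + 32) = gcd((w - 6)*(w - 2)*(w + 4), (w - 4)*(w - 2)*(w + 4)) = w^2 + 2*w - 8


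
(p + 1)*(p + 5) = p^2 + 6*p + 5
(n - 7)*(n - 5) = n^2 - 12*n + 35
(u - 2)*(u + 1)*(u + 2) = u^3 + u^2 - 4*u - 4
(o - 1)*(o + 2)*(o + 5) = o^3 + 6*o^2 + 3*o - 10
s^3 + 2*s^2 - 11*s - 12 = (s - 3)*(s + 1)*(s + 4)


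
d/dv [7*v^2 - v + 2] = 14*v - 1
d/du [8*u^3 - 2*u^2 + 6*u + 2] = 24*u^2 - 4*u + 6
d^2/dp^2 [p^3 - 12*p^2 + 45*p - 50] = 6*p - 24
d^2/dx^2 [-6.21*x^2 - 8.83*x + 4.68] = -12.4200000000000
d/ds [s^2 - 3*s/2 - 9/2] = 2*s - 3/2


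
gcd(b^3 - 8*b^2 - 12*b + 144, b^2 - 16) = b + 4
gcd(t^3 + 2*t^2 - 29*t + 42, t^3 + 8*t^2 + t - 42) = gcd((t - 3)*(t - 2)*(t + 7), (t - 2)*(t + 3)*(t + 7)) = t^2 + 5*t - 14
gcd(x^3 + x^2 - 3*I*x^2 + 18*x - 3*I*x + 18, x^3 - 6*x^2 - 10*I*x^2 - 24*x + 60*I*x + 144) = x - 6*I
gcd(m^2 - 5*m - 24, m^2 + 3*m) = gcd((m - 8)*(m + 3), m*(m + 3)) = m + 3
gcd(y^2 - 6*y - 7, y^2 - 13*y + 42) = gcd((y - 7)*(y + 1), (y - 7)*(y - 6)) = y - 7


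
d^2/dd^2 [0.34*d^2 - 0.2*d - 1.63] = 0.680000000000000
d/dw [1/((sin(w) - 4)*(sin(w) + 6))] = -2*(sin(w) + 1)*cos(w)/((sin(w) - 4)^2*(sin(w) + 6)^2)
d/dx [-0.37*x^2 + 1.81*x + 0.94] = 1.81 - 0.74*x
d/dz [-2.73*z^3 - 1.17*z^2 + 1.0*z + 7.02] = -8.19*z^2 - 2.34*z + 1.0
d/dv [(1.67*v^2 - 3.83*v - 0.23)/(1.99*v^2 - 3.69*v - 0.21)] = (1.4594*v^2 + 0.214*v - 0.0444)/(3.9601*v^4 - 14.6862*v^3 + 12.7803*v^2 + 1.5498*v + 0.0441)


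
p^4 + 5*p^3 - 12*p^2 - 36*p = p*(p - 3)*(p + 2)*(p + 6)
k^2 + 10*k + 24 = (k + 4)*(k + 6)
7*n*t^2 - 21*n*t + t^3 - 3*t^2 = t*(7*n + t)*(t - 3)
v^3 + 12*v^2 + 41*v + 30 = (v + 1)*(v + 5)*(v + 6)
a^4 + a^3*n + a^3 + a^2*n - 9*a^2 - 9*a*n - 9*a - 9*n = (a - 3)*(a + 1)*(a + 3)*(a + n)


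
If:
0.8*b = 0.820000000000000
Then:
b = 1.02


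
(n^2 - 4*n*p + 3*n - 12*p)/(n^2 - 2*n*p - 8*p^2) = (n + 3)/(n + 2*p)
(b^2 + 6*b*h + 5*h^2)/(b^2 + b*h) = (b + 5*h)/b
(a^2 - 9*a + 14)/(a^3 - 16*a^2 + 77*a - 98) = 1/(a - 7)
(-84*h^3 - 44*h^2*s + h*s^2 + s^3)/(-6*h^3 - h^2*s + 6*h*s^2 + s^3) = (-14*h^2 - 5*h*s + s^2)/(-h^2 + s^2)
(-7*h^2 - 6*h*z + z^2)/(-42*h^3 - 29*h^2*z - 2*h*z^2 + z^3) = (h + z)/(6*h^2 + 5*h*z + z^2)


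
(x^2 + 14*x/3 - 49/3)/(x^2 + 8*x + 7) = (x - 7/3)/(x + 1)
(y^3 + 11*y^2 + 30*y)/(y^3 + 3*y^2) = (y^2 + 11*y + 30)/(y*(y + 3))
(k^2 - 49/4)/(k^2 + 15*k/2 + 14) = (k - 7/2)/(k + 4)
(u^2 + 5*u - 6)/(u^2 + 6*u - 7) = (u + 6)/(u + 7)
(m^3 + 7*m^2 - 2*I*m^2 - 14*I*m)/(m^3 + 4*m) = (m + 7)/(m + 2*I)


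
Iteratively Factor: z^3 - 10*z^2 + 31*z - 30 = (z - 2)*(z^2 - 8*z + 15) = (z - 3)*(z - 2)*(z - 5)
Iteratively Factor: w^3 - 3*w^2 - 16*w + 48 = (w - 3)*(w^2 - 16) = (w - 4)*(w - 3)*(w + 4)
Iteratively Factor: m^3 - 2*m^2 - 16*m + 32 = (m + 4)*(m^2 - 6*m + 8) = (m - 2)*(m + 4)*(m - 4)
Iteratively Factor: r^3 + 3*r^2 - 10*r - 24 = (r - 3)*(r^2 + 6*r + 8) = (r - 3)*(r + 2)*(r + 4)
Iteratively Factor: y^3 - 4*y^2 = (y)*(y^2 - 4*y) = y^2*(y - 4)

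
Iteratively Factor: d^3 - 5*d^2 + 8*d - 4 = (d - 2)*(d^2 - 3*d + 2) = (d - 2)*(d - 1)*(d - 2)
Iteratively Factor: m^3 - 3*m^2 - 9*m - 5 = (m - 5)*(m^2 + 2*m + 1) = (m - 5)*(m + 1)*(m + 1)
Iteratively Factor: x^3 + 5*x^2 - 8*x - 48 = (x + 4)*(x^2 + x - 12) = (x - 3)*(x + 4)*(x + 4)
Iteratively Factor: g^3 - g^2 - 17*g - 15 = (g + 3)*(g^2 - 4*g - 5) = (g - 5)*(g + 3)*(g + 1)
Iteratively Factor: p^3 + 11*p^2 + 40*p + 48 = (p + 3)*(p^2 + 8*p + 16) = (p + 3)*(p + 4)*(p + 4)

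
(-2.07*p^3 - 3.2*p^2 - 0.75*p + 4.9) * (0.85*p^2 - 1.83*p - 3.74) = -1.7595*p^5 + 1.0681*p^4 + 12.9603*p^3 + 17.5055*p^2 - 6.162*p - 18.326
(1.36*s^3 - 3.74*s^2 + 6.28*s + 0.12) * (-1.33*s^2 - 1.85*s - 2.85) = -1.8088*s^5 + 2.4582*s^4 - 5.3094*s^3 - 1.1186*s^2 - 18.12*s - 0.342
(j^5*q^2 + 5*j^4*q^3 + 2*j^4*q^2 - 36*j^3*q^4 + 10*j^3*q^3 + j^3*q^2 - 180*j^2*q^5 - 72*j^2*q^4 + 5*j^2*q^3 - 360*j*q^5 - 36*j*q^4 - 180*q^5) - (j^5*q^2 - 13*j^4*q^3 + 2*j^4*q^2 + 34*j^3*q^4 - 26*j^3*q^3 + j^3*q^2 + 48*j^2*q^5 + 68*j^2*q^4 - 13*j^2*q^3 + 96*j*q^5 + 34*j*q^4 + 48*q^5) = 18*j^4*q^3 - 70*j^3*q^4 + 36*j^3*q^3 - 228*j^2*q^5 - 140*j^2*q^4 + 18*j^2*q^3 - 456*j*q^5 - 70*j*q^4 - 228*q^5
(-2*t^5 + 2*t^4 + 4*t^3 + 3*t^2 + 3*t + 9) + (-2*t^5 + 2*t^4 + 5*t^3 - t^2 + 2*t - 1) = -4*t^5 + 4*t^4 + 9*t^3 + 2*t^2 + 5*t + 8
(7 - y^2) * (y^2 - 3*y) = -y^4 + 3*y^3 + 7*y^2 - 21*y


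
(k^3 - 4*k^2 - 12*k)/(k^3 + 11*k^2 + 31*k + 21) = k*(k^2 - 4*k - 12)/(k^3 + 11*k^2 + 31*k + 21)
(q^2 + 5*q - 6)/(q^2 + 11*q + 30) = (q - 1)/(q + 5)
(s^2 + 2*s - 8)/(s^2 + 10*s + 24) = (s - 2)/(s + 6)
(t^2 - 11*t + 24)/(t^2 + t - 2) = (t^2 - 11*t + 24)/(t^2 + t - 2)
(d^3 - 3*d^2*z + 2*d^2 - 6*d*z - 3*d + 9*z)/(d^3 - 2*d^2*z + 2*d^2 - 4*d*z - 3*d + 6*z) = (-d + 3*z)/(-d + 2*z)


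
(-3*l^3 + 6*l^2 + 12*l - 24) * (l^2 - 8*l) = -3*l^5 + 30*l^4 - 36*l^3 - 120*l^2 + 192*l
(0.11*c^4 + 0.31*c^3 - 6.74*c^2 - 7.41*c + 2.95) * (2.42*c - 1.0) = 0.2662*c^5 + 0.6402*c^4 - 16.6208*c^3 - 11.1922*c^2 + 14.549*c - 2.95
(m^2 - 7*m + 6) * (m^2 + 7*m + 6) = m^4 - 37*m^2 + 36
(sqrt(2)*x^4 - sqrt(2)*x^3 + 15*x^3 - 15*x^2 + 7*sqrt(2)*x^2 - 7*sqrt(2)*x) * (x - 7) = sqrt(2)*x^5 - 8*sqrt(2)*x^4 + 15*x^4 - 120*x^3 + 14*sqrt(2)*x^3 - 56*sqrt(2)*x^2 + 105*x^2 + 49*sqrt(2)*x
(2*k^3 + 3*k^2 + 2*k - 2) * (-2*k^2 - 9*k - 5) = -4*k^5 - 24*k^4 - 41*k^3 - 29*k^2 + 8*k + 10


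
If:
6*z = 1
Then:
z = 1/6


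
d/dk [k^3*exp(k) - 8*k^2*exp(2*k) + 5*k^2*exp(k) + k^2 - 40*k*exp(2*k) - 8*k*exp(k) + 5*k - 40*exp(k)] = k^3*exp(k) - 16*k^2*exp(2*k) + 8*k^2*exp(k) - 96*k*exp(2*k) + 2*k*exp(k) + 2*k - 40*exp(2*k) - 48*exp(k) + 5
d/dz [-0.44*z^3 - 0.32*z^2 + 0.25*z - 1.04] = -1.32*z^2 - 0.64*z + 0.25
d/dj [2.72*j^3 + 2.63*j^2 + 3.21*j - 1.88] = 8.16*j^2 + 5.26*j + 3.21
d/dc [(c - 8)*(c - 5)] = 2*c - 13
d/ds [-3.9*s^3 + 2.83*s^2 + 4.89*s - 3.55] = -11.7*s^2 + 5.66*s + 4.89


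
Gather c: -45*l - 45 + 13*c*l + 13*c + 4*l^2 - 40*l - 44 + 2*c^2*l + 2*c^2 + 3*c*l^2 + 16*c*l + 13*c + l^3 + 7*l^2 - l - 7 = c^2*(2*l + 2) + c*(3*l^2 + 29*l + 26) + l^3 + 11*l^2 - 86*l - 96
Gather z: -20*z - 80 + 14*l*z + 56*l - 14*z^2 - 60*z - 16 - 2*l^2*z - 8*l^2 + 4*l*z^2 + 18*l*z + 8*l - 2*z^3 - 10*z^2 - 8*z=-8*l^2 + 64*l - 2*z^3 + z^2*(4*l - 24) + z*(-2*l^2 + 32*l - 88) - 96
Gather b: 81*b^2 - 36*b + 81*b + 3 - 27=81*b^2 + 45*b - 24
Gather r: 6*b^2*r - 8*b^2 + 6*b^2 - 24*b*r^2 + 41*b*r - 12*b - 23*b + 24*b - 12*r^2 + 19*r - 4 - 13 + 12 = -2*b^2 - 11*b + r^2*(-24*b - 12) + r*(6*b^2 + 41*b + 19) - 5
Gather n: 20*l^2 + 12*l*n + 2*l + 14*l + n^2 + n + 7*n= 20*l^2 + 16*l + n^2 + n*(12*l + 8)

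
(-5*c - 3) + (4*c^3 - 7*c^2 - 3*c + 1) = 4*c^3 - 7*c^2 - 8*c - 2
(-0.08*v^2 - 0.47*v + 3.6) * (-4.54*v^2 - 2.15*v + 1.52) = 0.3632*v^4 + 2.3058*v^3 - 15.4551*v^2 - 8.4544*v + 5.472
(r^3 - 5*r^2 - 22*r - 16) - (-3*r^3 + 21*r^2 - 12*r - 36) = 4*r^3 - 26*r^2 - 10*r + 20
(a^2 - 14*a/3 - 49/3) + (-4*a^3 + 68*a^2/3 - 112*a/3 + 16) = -4*a^3 + 71*a^2/3 - 42*a - 1/3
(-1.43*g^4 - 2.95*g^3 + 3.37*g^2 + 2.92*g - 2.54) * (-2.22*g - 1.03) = 3.1746*g^5 + 8.0219*g^4 - 4.4429*g^3 - 9.9535*g^2 + 2.6312*g + 2.6162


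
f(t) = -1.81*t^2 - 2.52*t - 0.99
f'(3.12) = -13.81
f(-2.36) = -5.12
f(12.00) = -291.87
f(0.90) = -4.72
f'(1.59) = -8.28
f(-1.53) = -1.37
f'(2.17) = -10.38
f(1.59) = -9.57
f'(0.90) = -5.78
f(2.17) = -14.98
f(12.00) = -291.87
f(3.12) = -26.47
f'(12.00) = -45.96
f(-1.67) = -1.83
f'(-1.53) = 3.02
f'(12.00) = -45.96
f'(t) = -3.62*t - 2.52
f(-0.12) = -0.71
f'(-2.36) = 6.02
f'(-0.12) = -2.09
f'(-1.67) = 3.53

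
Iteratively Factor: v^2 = (v)*(v)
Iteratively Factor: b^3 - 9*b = (b - 3)*(b^2 + 3*b) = b*(b - 3)*(b + 3)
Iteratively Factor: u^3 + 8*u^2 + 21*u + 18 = (u + 2)*(u^2 + 6*u + 9) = (u + 2)*(u + 3)*(u + 3)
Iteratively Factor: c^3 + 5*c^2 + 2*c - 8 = (c + 4)*(c^2 + c - 2) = (c + 2)*(c + 4)*(c - 1)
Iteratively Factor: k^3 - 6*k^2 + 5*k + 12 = (k + 1)*(k^2 - 7*k + 12) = (k - 4)*(k + 1)*(k - 3)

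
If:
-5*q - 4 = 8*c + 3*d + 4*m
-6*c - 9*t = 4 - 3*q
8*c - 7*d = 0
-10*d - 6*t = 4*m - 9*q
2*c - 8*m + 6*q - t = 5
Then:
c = 994/3837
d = 1136/3837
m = -14393/15348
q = -821/1279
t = -1063/1279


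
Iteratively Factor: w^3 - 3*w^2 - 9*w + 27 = (w + 3)*(w^2 - 6*w + 9) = (w - 3)*(w + 3)*(w - 3)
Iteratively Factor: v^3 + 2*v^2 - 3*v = (v)*(v^2 + 2*v - 3) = v*(v - 1)*(v + 3)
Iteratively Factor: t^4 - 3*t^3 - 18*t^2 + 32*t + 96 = (t + 2)*(t^3 - 5*t^2 - 8*t + 48) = (t - 4)*(t + 2)*(t^2 - t - 12) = (t - 4)^2*(t + 2)*(t + 3)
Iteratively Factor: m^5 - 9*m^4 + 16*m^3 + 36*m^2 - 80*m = (m - 2)*(m^4 - 7*m^3 + 2*m^2 + 40*m) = m*(m - 2)*(m^3 - 7*m^2 + 2*m + 40) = m*(m - 4)*(m - 2)*(m^2 - 3*m - 10) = m*(m - 4)*(m - 2)*(m + 2)*(m - 5)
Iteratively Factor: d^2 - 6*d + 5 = (d - 5)*(d - 1)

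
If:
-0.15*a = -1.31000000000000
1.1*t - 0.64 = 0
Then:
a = 8.73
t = 0.58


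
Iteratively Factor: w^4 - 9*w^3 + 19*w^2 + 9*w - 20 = (w - 5)*(w^3 - 4*w^2 - w + 4) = (w - 5)*(w + 1)*(w^2 - 5*w + 4) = (w - 5)*(w - 1)*(w + 1)*(w - 4)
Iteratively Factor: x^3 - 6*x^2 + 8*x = (x - 2)*(x^2 - 4*x) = (x - 4)*(x - 2)*(x)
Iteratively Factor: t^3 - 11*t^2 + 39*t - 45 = (t - 3)*(t^2 - 8*t + 15) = (t - 3)^2*(t - 5)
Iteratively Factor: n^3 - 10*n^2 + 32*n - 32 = (n - 4)*(n^2 - 6*n + 8) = (n - 4)*(n - 2)*(n - 4)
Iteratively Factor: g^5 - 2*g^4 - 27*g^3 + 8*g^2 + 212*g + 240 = (g - 5)*(g^4 + 3*g^3 - 12*g^2 - 52*g - 48) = (g - 5)*(g + 3)*(g^3 - 12*g - 16) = (g - 5)*(g + 2)*(g + 3)*(g^2 - 2*g - 8) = (g - 5)*(g + 2)^2*(g + 3)*(g - 4)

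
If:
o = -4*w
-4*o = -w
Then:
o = 0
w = 0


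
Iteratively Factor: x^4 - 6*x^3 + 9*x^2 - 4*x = (x - 1)*(x^3 - 5*x^2 + 4*x) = x*(x - 1)*(x^2 - 5*x + 4) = x*(x - 4)*(x - 1)*(x - 1)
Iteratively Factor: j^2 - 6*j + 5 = (j - 5)*(j - 1)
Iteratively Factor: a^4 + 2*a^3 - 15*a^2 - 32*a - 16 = (a + 1)*(a^3 + a^2 - 16*a - 16) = (a + 1)^2*(a^2 - 16) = (a - 4)*(a + 1)^2*(a + 4)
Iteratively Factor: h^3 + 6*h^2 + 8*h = (h + 2)*(h^2 + 4*h) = (h + 2)*(h + 4)*(h)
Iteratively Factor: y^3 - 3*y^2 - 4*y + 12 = (y - 2)*(y^2 - y - 6) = (y - 2)*(y + 2)*(y - 3)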